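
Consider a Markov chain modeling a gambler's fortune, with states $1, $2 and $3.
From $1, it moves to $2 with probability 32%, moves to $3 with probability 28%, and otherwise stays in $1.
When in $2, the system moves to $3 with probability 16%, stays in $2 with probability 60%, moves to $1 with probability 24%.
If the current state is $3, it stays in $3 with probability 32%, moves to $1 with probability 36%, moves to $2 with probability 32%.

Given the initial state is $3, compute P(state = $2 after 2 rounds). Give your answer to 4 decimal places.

Sum over the intermediate state after 1 round:
P = P($3→$1)·P($1→$2) + P($3→$2)·P($2→$2) + P($3→$3)·P($3→$2)
  = 0.36×0.32 + 0.32×0.6 + 0.32×0.32
  = 0.1152 + 0.1920 + 0.1024 = 0.4096

0.4096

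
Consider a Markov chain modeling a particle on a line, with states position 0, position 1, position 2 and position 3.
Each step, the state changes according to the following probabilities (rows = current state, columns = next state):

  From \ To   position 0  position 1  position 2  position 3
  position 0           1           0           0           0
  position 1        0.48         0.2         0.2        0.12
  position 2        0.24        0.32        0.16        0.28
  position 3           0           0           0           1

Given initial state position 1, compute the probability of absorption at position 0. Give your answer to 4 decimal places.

Let h(s) be the probability of absorption at position 0 starting from transient state s. Then h(position 0) = 1 and h(position 3) = 0. By first-step analysis:
h(position 1) = 0.48·1 + 0.2·h(position 1) + 0.2·h(position 2) + 0.12·0
h(position 2) = 0.24·1 + 0.32·h(position 1) + 0.16·h(position 2) + 0.28·0
Solving: h(position 1) = 0.7421, h(position 2) = 0.5684.
Starting from position 1, the probability is 0.7421.

0.7421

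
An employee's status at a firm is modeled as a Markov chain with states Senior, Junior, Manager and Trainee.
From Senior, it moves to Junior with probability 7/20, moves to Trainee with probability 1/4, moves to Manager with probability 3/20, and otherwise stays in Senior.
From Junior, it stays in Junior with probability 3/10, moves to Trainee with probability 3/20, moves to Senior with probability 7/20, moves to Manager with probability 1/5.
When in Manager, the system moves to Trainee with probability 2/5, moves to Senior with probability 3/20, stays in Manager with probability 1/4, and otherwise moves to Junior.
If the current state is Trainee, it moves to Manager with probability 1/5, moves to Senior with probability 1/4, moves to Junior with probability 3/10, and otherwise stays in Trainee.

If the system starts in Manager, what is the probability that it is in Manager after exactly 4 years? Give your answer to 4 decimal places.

0.1970

Propagate the distribution vector 4 years from Manager.
After 0 years: (0.0000, 0.0000, 1.0000, 0.0000)
After 1 year: (0.1500, 0.2000, 0.2500, 0.4000)
After 2 years: (0.2450, 0.2825, 0.2050, 0.2675)
After 3 years: (0.2578, 0.2918, 0.1980, 0.2525)
After 4 years: (0.2594, 0.2931, 0.1970, 0.2505)
P(in Manager after 4 years) = 0.1970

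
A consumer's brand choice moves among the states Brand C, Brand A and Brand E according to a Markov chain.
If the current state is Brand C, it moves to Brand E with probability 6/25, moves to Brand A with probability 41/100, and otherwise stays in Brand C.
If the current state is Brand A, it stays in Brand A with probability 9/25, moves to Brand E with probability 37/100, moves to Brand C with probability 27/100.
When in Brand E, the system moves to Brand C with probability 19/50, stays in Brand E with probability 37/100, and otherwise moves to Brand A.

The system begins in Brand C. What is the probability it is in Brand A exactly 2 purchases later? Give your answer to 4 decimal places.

0.3511

Sum over the intermediate state after 1 purchase:
P = P(Brand C→Brand C)·P(Brand C→Brand A) + P(Brand C→Brand A)·P(Brand A→Brand A) + P(Brand C→Brand E)·P(Brand E→Brand A)
  = 0.35×0.41 + 0.41×0.36 + 0.24×0.25
  = 0.1435 + 0.1476 + 0.0600 = 0.3511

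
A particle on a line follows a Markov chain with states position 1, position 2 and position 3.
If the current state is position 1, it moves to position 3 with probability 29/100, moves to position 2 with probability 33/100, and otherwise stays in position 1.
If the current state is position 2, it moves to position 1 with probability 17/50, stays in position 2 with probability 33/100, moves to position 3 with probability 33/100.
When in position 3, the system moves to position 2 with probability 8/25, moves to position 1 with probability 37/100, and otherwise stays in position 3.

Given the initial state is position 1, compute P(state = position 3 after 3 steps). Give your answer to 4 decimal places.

Propagate the distribution vector 3 steps from position 1.
After 0 steps: (1.0000, 0.0000, 0.0000)
After 1 step: (0.3800, 0.3300, 0.2900)
After 2 steps: (0.3639, 0.3271, 0.3090)
After 3 steps: (0.3638, 0.3269, 0.3093)
P(in position 3 after 3 steps) = 0.3093

0.3093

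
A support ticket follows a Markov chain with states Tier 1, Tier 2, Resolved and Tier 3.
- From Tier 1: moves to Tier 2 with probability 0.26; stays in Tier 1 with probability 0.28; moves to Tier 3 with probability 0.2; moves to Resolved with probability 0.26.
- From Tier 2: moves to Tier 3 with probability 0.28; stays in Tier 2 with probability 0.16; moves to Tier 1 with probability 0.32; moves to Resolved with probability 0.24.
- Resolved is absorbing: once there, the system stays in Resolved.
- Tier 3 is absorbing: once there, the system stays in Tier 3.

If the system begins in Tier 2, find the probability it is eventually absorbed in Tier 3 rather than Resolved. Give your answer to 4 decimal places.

Let h(s) be the probability of absorption at Tier 3 starting from transient state s. Then h(Tier 3) = 1 and h(Resolved) = 0. By first-step analysis:
h(Tier 1) = 0.28·h(Tier 1) + 0.26·h(Tier 2) + 0.26·0 + 0.2·1
h(Tier 2) = 0.32·h(Tier 1) + 0.16·h(Tier 2) + 0.24·0 + 0.28·1
Solving: h(Tier 1) = 0.4617, h(Tier 2) = 0.5092.
Starting from Tier 2, the probability is 0.5092.

0.5092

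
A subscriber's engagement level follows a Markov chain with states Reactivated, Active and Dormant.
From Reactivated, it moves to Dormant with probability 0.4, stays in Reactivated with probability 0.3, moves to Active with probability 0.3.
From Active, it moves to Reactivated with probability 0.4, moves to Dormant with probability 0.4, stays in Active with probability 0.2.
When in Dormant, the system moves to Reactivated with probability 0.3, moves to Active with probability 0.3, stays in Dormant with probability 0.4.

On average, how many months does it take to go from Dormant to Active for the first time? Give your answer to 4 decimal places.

Let t(s) be the expected number of months to first reach Active from state s, with t(Active) = 0. Conditioning on the first month:
t(Reactivated) = 1 + 0.3·t(Reactivated) + 0.4·t(Dormant)
t(Dormant) = 1 + 0.3·t(Reactivated) + 0.4·t(Dormant)
Solving: t(Reactivated) = 3.3333, t(Dormant) = 3.3333.
Expected months from Dormant to Active: 3.3333.

3.3333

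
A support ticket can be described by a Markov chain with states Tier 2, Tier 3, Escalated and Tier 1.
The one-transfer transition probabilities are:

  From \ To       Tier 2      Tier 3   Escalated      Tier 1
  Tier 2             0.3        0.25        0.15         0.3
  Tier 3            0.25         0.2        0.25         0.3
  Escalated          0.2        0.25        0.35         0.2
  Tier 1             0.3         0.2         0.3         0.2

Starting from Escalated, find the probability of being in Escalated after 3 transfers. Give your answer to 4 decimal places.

Propagate the distribution vector 3 transfers from Escalated.
After 0 transfers: (0.0000, 0.0000, 1.0000, 0.0000)
After 1 transfer: (0.2000, 0.2500, 0.3500, 0.2000)
After 2 transfers: (0.2525, 0.2275, 0.2750, 0.2450)
After 3 transfers: (0.2611, 0.2264, 0.2645, 0.2480)
P(in Escalated after 3 transfers) = 0.2645

0.2645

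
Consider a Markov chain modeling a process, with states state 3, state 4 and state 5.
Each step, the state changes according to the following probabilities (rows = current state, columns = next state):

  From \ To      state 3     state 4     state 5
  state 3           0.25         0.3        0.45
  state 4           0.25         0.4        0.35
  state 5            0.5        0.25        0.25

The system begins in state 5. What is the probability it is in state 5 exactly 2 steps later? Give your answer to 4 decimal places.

0.3750

Sum over the intermediate state after 1 step:
P = P(state 5→state 3)·P(state 3→state 5) + P(state 5→state 4)·P(state 4→state 5) + P(state 5→state 5)·P(state 5→state 5)
  = 0.5×0.45 + 0.25×0.35 + 0.25×0.25
  = 0.2250 + 0.0875 + 0.0625 = 0.3750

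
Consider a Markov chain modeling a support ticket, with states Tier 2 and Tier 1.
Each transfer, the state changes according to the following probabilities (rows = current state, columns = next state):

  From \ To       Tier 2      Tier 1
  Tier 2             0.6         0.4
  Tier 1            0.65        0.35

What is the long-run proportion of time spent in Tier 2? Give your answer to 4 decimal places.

Let the stationary distribution be π with π = πP and π_1 + π_2 = 1.
π_1 = 0.6·π_1 + 0.65·π_2
Solving with the normalization constraint gives π = (0.6190, 0.3810).
So the stationary probability of Tier 2 is 0.6190.

0.6190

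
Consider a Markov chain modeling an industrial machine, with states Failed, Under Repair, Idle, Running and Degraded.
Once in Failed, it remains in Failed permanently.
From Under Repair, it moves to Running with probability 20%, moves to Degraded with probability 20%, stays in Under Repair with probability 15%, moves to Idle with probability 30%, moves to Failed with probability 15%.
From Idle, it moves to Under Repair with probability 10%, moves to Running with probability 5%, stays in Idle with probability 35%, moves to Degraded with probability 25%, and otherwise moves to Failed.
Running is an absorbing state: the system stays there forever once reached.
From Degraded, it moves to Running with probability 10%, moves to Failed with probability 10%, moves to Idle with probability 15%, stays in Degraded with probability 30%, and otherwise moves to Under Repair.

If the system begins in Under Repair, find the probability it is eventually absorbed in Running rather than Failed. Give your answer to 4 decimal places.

Let h(s) be the probability of absorption at Running starting from transient state s. Then h(Running) = 1 and h(Failed) = 0. By first-step analysis:
h(Under Repair) = 0.15·0 + 0.15·h(Under Repair) + 0.3·h(Idle) + 0.2·1 + 0.2·h(Degraded)
h(Idle) = 0.25·0 + 0.1·h(Under Repair) + 0.35·h(Idle) + 0.05·1 + 0.25·h(Degraded)
h(Degraded) = 0.1·0 + 0.35·h(Under Repair) + 0.15·h(Idle) + 0.1·1 + 0.3·h(Degraded)
Solving: h(Under Repair) = 0.4477, h(Idle) = 0.3126, h(Degraded) = 0.4337.
Starting from Under Repair, the probability is 0.4477.

0.4477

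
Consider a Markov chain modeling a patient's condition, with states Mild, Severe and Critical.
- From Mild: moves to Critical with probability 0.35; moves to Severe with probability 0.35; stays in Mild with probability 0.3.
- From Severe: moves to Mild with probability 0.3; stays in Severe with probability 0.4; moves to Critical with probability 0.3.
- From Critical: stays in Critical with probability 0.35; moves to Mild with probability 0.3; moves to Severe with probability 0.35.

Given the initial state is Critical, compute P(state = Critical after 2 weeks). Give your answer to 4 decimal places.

0.3325

Sum over the intermediate state after 1 week:
P = P(Critical→Mild)·P(Mild→Critical) + P(Critical→Severe)·P(Severe→Critical) + P(Critical→Critical)·P(Critical→Critical)
  = 0.3×0.35 + 0.35×0.3 + 0.35×0.35
  = 0.1050 + 0.1050 + 0.1225 = 0.3325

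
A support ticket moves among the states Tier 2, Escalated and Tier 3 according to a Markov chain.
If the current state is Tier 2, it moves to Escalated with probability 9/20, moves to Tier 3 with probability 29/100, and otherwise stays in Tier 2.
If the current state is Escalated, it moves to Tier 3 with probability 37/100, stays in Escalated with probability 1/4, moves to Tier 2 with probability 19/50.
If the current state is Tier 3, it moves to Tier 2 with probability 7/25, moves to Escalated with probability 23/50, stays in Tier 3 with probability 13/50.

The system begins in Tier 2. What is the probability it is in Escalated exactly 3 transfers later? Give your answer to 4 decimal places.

Propagate the distribution vector 3 transfers from Tier 2.
After 0 transfers: (1.0000, 0.0000, 0.0000)
After 1 transfer: (0.2600, 0.4500, 0.2900)
After 2 transfers: (0.3198, 0.3629, 0.3173)
After 3 transfers: (0.3099, 0.3806, 0.3095)
P(in Escalated after 3 transfers) = 0.3806

0.3806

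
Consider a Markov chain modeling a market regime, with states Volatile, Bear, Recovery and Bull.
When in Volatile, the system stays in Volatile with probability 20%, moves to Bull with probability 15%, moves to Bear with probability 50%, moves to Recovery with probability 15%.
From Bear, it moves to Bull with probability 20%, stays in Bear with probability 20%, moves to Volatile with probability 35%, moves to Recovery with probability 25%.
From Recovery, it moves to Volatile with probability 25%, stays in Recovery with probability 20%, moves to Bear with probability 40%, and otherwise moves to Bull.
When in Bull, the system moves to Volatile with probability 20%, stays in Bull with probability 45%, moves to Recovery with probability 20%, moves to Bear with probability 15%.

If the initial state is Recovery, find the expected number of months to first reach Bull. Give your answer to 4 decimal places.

Let t(s) be the expected number of months to first reach Bull from state s, with t(Bull) = 0. Conditioning on the first month:
t(Volatile) = 1 + 0.2·t(Volatile) + 0.5·t(Bear) + 0.15·t(Recovery)
t(Bear) = 1 + 0.35·t(Volatile) + 0.2·t(Bear) + 0.25·t(Recovery)
t(Recovery) = 1 + 0.25·t(Volatile) + 0.4·t(Bear) + 0.2·t(Recovery)
Solving: t(Volatile) = 5.9356, t(Bear) = 5.7092, t(Recovery) = 5.9595.
Expected months from Recovery to Bull: 5.9595.

5.9595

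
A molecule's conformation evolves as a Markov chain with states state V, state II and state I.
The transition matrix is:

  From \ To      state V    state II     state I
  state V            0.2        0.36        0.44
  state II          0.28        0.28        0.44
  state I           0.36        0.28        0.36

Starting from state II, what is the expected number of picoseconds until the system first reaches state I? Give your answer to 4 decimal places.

Let t(s) be the expected number of picoseconds to first reach state I from state s, with t(state I) = 0. Conditioning on the first picosecond:
t(state V) = 1 + 0.2·t(state V) + 0.36·t(state II)
t(state II) = 1 + 0.28·t(state V) + 0.28·t(state II)
Solving: t(state V) = 2.2727, t(state II) = 2.2727.
Expected picoseconds from state II to state I: 2.2727.

2.2727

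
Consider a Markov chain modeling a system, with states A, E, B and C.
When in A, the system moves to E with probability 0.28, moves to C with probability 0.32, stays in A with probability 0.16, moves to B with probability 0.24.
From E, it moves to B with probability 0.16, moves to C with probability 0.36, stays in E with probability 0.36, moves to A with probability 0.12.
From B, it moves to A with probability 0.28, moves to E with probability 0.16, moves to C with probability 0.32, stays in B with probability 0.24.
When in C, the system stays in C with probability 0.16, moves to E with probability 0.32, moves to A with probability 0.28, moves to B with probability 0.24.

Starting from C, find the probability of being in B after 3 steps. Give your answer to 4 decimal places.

Propagate the distribution vector 3 steps from C.
After 0 steps: (0.0000, 0.0000, 0.0000, 1.0000)
After 1 step: (0.2800, 0.3200, 0.2400, 0.1600)
After 2 steps: (0.1952, 0.2832, 0.2144, 0.3072)
After 3 steps: (0.2113, 0.2892, 0.2173, 0.2822)
P(in B after 3 steps) = 0.2173

0.2173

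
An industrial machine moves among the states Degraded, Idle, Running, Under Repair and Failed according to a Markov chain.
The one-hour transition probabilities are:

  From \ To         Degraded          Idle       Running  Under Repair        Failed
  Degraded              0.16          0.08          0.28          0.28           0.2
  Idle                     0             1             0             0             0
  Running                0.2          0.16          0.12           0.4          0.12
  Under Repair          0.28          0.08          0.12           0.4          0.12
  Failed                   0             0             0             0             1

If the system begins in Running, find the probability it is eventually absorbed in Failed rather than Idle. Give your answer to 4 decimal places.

Let h(s) be the probability of absorption at Failed starting from transient state s. Then h(Failed) = 1 and h(Idle) = 0. By first-step analysis:
h(Degraded) = 0.16·h(Degraded) + 0.08·0 + 0.28·h(Running) + 0.28·h(Under Repair) + 0.2·1
h(Running) = 0.2·h(Degraded) + 0.16·0 + 0.12·h(Running) + 0.4·h(Under Repair) + 0.12·1
h(Under Repair) = 0.28·h(Degraded) + 0.08·0 + 0.12·h(Running) + 0.4·h(Under Repair) + 0.12·1
Solving: h(Degraded) = 0.6216, h(Running) = 0.5505, h(Under Repair) = 0.6002.
Starting from Running, the probability is 0.5505.

0.5505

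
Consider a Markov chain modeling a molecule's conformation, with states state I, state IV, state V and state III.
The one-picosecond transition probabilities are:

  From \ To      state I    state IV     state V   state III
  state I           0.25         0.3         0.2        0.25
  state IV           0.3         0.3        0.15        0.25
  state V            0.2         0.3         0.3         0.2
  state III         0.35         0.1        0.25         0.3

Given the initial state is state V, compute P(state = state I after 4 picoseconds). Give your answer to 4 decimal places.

0.2766

Propagate the distribution vector 4 picoseconds from state V.
After 0 picoseconds: (0.0000, 0.0000, 1.0000, 0.0000)
After 1 picosecond: (0.2000, 0.3000, 0.3000, 0.2000)
After 2 picoseconds: (0.2700, 0.2600, 0.2250, 0.2450)
After 3 picoseconds: (0.2763, 0.2510, 0.2218, 0.2510)
After 4 picoseconds: (0.2766, 0.2498, 0.2222, 0.2515)
P(in state I after 4 picoseconds) = 0.2766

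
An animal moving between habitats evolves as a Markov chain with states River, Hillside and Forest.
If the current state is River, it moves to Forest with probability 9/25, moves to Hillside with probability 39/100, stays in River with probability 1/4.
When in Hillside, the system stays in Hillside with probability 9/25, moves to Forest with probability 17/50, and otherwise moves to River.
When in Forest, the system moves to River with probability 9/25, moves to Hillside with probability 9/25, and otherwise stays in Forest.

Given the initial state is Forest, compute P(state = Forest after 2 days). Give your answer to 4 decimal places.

0.3304

Sum over the intermediate state after 1 day:
P = P(Forest→River)·P(River→Forest) + P(Forest→Hillside)·P(Hillside→Forest) + P(Forest→Forest)·P(Forest→Forest)
  = 0.36×0.36 + 0.36×0.34 + 0.28×0.28
  = 0.1296 + 0.1224 + 0.0784 = 0.3304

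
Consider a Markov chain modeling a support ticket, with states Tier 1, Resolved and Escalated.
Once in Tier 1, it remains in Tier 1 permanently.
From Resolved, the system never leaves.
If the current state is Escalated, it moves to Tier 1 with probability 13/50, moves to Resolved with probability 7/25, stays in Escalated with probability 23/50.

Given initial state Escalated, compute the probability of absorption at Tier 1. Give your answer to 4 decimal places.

Let h(s) be the probability of absorption at Tier 1 starting from transient state s. Then h(Tier 1) = 1 and h(Resolved) = 0. By first-step analysis:
h(Escalated) = 0.26·1 + 0.28·0 + 0.46·h(Escalated)
Solving: h(Escalated) = 0.4815.
Starting from Escalated, the probability is 0.4815.

0.4815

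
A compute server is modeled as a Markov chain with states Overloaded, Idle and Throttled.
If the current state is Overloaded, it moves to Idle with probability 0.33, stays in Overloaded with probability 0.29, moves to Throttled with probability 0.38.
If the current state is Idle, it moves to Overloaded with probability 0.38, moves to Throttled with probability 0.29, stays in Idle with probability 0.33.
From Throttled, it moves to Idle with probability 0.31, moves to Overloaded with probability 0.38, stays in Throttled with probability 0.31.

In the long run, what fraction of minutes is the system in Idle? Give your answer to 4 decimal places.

Let the stationary distribution be π with π = πP and π_1 + π_2 + π_3 = 1.
π_1 = 0.29·π_1 + 0.38·π_2 + 0.38·π_3
π_2 = 0.33·π_1 + 0.33·π_2 + 0.31·π_3
Solving with the normalization constraint gives π = (0.3486, 0.3234, 0.3279).
So the stationary probability of Idle is 0.3234.

0.3234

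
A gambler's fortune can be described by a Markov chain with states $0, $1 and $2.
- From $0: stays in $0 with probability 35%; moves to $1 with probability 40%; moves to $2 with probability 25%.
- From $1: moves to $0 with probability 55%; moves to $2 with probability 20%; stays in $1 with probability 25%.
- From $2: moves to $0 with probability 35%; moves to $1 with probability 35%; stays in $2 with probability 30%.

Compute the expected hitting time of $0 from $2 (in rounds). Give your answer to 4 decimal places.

Let t(s) be the expected number of rounds to first reach $0 from state s, with t($0) = 0. Conditioning on the first round:
t($1) = 1 + 0.25·t($1) + 0.2·t($2)
t($2) = 1 + 0.35·t($1) + 0.3·t($2)
Solving: t($1) = 1.9780, t($2) = 2.4176.
Expected rounds from $2 to $0: 2.4176.

2.4176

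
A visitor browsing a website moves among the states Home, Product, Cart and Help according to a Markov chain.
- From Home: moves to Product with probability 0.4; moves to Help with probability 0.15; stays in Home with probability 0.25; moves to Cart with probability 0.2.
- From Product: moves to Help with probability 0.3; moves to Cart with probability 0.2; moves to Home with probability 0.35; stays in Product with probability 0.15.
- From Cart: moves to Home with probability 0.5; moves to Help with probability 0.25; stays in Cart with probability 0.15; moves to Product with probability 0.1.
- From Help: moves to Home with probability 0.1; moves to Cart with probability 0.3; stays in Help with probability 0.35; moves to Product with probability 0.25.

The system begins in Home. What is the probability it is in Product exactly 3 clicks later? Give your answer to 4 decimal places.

0.2451

Propagate the distribution vector 3 clicks from Home.
After 0 clicks: (1.0000, 0.0000, 0.0000, 0.0000)
After 1 click: (0.2500, 0.4000, 0.2000, 0.1500)
After 2 clicks: (0.3175, 0.2175, 0.2050, 0.2600)
After 3 clicks: (0.2840, 0.2451, 0.2158, 0.2551)
P(in Product after 3 clicks) = 0.2451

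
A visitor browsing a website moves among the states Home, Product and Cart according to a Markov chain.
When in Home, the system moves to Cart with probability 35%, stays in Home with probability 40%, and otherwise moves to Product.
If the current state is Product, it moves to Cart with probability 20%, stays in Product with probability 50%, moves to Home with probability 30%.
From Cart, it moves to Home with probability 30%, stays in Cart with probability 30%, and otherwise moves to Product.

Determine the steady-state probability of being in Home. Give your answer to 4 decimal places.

0.3333

Let the stationary distribution be π with π = πP and π_1 + π_2 + π_3 = 1.
π_1 = 0.4·π_1 + 0.3·π_2 + 0.3·π_3
π_2 = 0.25·π_1 + 0.5·π_2 + 0.4·π_3
Solving with the normalization constraint gives π = (0.3333, 0.3889, 0.2778).
So the stationary probability of Home is 0.3333.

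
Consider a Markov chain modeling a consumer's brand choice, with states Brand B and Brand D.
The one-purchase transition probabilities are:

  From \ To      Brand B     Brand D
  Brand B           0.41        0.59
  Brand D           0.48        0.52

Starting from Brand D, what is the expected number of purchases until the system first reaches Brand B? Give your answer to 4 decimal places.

2.0833

Let t(s) be the expected number of purchases to first reach Brand B from state s, with t(Brand B) = 0. Conditioning on the first purchase:
t(Brand D) = 1 + 0.52·t(Brand D)
Solving: t(Brand D) = 2.0833.
Expected purchases from Brand D to Brand B: 2.0833.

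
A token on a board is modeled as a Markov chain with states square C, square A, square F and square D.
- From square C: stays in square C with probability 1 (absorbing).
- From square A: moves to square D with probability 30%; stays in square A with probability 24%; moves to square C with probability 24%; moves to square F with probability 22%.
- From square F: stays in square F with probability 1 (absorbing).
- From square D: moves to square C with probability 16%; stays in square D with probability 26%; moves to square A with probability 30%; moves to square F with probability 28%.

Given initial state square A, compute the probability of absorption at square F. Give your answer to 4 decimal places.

Let h(s) be the probability of absorption at square F starting from transient state s. Then h(square F) = 1 and h(square C) = 0. By first-step analysis:
h(square A) = 0.24·0 + 0.24·h(square A) + 0.22·1 + 0.3·h(square D)
h(square D) = 0.16·0 + 0.3·h(square A) + 0.28·1 + 0.26·h(square D)
Solving: h(square A) = 0.5224, h(square D) = 0.5902.
Starting from square A, the probability is 0.5224.

0.5224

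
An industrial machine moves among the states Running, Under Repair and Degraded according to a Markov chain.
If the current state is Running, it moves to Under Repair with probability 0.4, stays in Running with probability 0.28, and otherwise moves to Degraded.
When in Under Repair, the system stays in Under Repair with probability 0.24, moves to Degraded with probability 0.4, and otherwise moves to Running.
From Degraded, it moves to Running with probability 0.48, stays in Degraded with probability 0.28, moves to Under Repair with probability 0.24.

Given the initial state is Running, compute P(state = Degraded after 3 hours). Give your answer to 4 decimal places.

Propagate the distribution vector 3 hours from Running.
After 0 hours: (1.0000, 0.0000, 0.0000)
After 1 hour: (0.2800, 0.4000, 0.3200)
After 2 hours: (0.3760, 0.2848, 0.3392)
After 3 hours: (0.3706, 0.3002, 0.3292)
P(in Degraded after 3 hours) = 0.3292

0.3292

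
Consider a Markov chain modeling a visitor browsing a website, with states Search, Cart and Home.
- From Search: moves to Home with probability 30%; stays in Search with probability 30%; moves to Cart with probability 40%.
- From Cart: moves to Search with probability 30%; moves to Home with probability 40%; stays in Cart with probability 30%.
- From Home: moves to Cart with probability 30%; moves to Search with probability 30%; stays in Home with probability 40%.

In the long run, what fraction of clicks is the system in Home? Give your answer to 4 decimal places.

Let the stationary distribution be π with π = πP and π_1 + π_2 + π_3 = 1.
π_1 = 0.3·π_1 + 0.3·π_2 + 0.3·π_3
π_2 = 0.4·π_1 + 0.3·π_2 + 0.3·π_3
Solving with the normalization constraint gives π = (0.3000, 0.3300, 0.3700).
So the stationary probability of Home is 0.3700.

0.3700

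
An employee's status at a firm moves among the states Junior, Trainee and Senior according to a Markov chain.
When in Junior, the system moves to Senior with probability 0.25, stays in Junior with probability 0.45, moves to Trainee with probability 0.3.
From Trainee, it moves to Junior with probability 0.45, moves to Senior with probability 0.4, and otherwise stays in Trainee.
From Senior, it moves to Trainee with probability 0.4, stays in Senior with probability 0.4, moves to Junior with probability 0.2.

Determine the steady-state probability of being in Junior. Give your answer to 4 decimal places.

Let the stationary distribution be π with π = πP and π_1 + π_2 + π_3 = 1.
π_1 = 0.45·π_1 + 0.45·π_2 + 0.2·π_3
π_2 = 0.3·π_1 + 0.15·π_2 + 0.4·π_3
Solving with the normalization constraint gives π = (0.3636, 0.2909, 0.3455).
So the stationary probability of Junior is 0.3636.

0.3636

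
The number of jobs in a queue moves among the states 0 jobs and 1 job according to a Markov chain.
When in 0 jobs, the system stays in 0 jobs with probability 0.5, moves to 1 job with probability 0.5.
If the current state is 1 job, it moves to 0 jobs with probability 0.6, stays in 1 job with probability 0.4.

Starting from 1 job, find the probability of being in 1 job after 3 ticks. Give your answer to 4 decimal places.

0.4540

Propagate the distribution vector 3 ticks from 1 job.
After 0 ticks: (0.0000, 1.0000)
After 1 tick: (0.6000, 0.4000)
After 2 ticks: (0.5400, 0.4600)
After 3 ticks: (0.5460, 0.4540)
P(in 1 job after 3 ticks) = 0.4540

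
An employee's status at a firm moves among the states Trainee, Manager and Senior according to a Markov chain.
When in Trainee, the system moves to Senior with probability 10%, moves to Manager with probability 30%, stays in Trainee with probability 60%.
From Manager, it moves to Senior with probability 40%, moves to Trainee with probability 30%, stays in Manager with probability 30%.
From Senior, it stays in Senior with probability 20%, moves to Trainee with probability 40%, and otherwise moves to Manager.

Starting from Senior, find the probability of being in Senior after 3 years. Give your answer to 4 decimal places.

Propagate the distribution vector 3 years from Senior.
After 0 years: (0.0000, 0.0000, 1.0000)
After 1 year: (0.4000, 0.4000, 0.2000)
After 2 years: (0.4400, 0.3200, 0.2400)
After 3 years: (0.4560, 0.3240, 0.2200)
P(in Senior after 3 years) = 0.2200

0.2200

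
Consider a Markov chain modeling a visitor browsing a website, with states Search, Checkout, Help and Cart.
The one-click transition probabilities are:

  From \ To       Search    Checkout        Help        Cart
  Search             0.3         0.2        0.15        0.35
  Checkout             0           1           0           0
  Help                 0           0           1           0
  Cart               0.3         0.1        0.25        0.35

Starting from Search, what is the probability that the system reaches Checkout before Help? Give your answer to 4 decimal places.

Let h(s) be the probability of absorption at Checkout starting from transient state s. Then h(Checkout) = 1 and h(Help) = 0. By first-step analysis:
h(Search) = 0.3·h(Search) + 0.2·1 + 0.15·0 + 0.35·h(Cart)
h(Cart) = 0.3·h(Search) + 0.1·1 + 0.25·0 + 0.35·h(Cart)
Solving: h(Search) = 0.4714, h(Cart) = 0.3714.
Starting from Search, the probability is 0.4714.

0.4714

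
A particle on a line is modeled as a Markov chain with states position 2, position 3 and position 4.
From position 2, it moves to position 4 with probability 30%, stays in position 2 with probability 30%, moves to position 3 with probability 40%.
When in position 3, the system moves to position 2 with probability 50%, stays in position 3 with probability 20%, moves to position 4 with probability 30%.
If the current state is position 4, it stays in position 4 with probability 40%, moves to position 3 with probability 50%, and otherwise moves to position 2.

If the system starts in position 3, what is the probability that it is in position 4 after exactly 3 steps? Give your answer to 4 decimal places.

Propagate the distribution vector 3 steps from position 3.
After 0 steps: (0.0000, 1.0000, 0.0000)
After 1 step: (0.5000, 0.2000, 0.3000)
After 2 steps: (0.2800, 0.3900, 0.3300)
After 3 steps: (0.3120, 0.3550, 0.3330)
P(in position 4 after 3 steps) = 0.3330

0.3330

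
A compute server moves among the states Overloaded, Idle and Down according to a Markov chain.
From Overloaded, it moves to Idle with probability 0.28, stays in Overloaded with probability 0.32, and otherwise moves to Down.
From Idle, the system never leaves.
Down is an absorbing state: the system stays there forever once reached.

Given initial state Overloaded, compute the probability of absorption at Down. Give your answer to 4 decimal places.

Let h(s) be the probability of absorption at Down starting from transient state s. Then h(Down) = 1 and h(Idle) = 0. By first-step analysis:
h(Overloaded) = 0.32·h(Overloaded) + 0.28·0 + 0.4·1
Solving: h(Overloaded) = 0.5882.
Starting from Overloaded, the probability is 0.5882.

0.5882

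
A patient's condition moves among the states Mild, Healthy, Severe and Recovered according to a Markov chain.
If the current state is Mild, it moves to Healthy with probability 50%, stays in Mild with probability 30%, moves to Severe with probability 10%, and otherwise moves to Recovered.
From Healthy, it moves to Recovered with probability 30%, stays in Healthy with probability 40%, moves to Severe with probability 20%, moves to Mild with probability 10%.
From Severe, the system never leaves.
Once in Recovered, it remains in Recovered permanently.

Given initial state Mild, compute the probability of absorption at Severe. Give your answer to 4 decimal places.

0.4324

Let h(s) be the probability of absorption at Severe starting from transient state s. Then h(Severe) = 1 and h(Recovered) = 0. By first-step analysis:
h(Mild) = 0.3·h(Mild) + 0.5·h(Healthy) + 0.1·1 + 0.1·0
h(Healthy) = 0.1·h(Mild) + 0.4·h(Healthy) + 0.2·1 + 0.3·0
Solving: h(Mild) = 0.4324, h(Healthy) = 0.4054.
Starting from Mild, the probability is 0.4324.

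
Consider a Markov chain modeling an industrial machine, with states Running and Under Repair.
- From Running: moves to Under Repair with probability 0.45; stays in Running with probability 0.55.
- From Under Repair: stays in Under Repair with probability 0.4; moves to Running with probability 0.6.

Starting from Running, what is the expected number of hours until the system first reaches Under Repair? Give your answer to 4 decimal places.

Let t(s) be the expected number of hours to first reach Under Repair from state s, with t(Under Repair) = 0. Conditioning on the first hour:
t(Running) = 1 + 0.55·t(Running)
Solving: t(Running) = 2.2222.
Expected hours from Running to Under Repair: 2.2222.

2.2222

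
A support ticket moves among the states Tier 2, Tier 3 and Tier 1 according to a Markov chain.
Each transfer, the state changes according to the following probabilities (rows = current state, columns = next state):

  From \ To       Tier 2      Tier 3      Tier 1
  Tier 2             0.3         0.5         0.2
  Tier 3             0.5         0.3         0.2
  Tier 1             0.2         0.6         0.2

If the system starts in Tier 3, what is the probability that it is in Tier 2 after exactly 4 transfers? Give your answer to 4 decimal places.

Propagate the distribution vector 4 transfers from Tier 3.
After 0 transfers: (0.0000, 1.0000, 0.0000)
After 1 transfer: (0.5000, 0.3000, 0.2000)
After 2 transfers: (0.3400, 0.4600, 0.2000)
After 3 transfers: (0.3720, 0.4280, 0.2000)
After 4 transfers: (0.3656, 0.4344, 0.2000)
P(in Tier 2 after 4 transfers) = 0.3656

0.3656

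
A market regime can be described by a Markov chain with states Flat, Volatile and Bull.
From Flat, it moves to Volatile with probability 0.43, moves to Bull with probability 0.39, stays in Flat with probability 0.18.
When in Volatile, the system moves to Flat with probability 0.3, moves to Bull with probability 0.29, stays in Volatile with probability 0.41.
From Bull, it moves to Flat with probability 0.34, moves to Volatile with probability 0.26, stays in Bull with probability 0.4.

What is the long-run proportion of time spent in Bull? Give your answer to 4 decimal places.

0.3574

Let the stationary distribution be π with π = πP and π_1 + π_2 + π_3 = 1.
π_1 = 0.18·π_1 + 0.3·π_2 + 0.34·π_3
π_2 = 0.43·π_1 + 0.41·π_2 + 0.26·π_3
Solving with the normalization constraint gives π = (0.2806, 0.3620, 0.3574).
So the stationary probability of Bull is 0.3574.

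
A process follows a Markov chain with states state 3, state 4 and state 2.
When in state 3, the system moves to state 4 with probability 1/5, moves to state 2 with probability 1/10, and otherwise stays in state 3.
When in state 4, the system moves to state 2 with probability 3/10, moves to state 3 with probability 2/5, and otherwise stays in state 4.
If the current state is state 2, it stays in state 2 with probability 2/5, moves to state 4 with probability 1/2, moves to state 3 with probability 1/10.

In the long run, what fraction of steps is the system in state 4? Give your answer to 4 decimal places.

0.2982

Let the stationary distribution be π with π = πP and π_1 + π_2 + π_3 = 1.
π_1 = 0.7·π_1 + 0.4·π_2 + 0.1·π_3
π_2 = 0.2·π_1 + 0.3·π_2 + 0.5·π_3
Solving with the normalization constraint gives π = (0.4737, 0.2982, 0.2281).
So the stationary probability of state 4 is 0.2982.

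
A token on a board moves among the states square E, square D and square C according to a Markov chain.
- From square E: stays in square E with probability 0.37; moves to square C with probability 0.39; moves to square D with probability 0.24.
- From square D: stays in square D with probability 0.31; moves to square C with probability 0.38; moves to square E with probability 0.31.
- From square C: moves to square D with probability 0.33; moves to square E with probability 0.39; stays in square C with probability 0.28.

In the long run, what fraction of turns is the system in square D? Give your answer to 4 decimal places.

Let the stationary distribution be π with π = πP and π_1 + π_2 + π_3 = 1.
π_1 = 0.37·π_1 + 0.31·π_2 + 0.39·π_3
π_2 = 0.24·π_1 + 0.31·π_2 + 0.33·π_3
Solving with the normalization constraint gives π = (0.3595, 0.2918, 0.3487).
So the stationary probability of square D is 0.2918.

0.2918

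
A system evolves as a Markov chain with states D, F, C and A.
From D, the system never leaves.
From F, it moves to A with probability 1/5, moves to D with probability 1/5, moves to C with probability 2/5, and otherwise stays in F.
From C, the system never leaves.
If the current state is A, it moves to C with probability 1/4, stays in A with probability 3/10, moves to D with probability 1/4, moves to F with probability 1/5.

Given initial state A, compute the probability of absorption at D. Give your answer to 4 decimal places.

0.4615

Let h(s) be the probability of absorption at D starting from transient state s. Then h(D) = 1 and h(C) = 0. By first-step analysis:
h(F) = 0.2·1 + 0.2·h(F) + 0.4·0 + 0.2·h(A)
h(A) = 0.25·1 + 0.2·h(F) + 0.25·0 + 0.3·h(A)
Solving: h(F) = 0.3654, h(A) = 0.4615.
Starting from A, the probability is 0.4615.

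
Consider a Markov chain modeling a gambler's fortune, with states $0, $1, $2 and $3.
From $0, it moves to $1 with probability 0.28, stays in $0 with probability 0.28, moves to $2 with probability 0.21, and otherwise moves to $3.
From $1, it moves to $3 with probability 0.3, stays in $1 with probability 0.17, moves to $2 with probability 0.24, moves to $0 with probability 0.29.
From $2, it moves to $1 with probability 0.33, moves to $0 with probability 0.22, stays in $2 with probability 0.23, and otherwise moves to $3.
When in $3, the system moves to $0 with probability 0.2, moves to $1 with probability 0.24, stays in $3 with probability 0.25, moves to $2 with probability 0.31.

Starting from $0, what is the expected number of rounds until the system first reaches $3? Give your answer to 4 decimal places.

Let t(s) be the expected number of rounds to first reach $3 from state s, with t($3) = 0. Conditioning on the first round:
t($0) = 1 + 0.28·t($0) + 0.28·t($1) + 0.21·t($2)
t($1) = 1 + 0.29·t($0) + 0.17·t($1) + 0.24·t($2)
t($2) = 1 + 0.22·t($0) + 0.33·t($1) + 0.23·t($2)
Solving: t($0) = 4.0628, t($1) = 3.8074, t($2) = 4.0912.
Expected rounds from $0 to $3: 4.0628.

4.0628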